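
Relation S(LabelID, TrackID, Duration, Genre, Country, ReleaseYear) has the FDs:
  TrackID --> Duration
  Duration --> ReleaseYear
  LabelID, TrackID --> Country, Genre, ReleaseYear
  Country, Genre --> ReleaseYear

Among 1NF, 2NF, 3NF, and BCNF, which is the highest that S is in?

1NF

Candidate key: {LabelID, TrackID}. Prime attributes: {LabelID, TrackID}.
For TrackID --> Duration we have {TrackID}⁺ = {Duration, ReleaseYear, TrackID}; {TrackID} is not a superkey, so BCNF fails.
TrackID --> Duration has non-prime {Duration} on the right and a non-superkey on the left, so 3NF fails.
{TrackID} is a proper subset of the key {LabelID, TrackID}, and {TrackID}⁺ contains the non-prime attributes {Duration, ReleaseYear} — a partial dependency, so 2NF is violated.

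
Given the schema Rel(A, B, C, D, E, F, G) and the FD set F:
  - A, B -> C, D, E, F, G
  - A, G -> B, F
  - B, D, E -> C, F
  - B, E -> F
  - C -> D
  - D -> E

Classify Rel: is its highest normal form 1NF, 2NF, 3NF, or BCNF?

Candidate keys: {A, B}, {A, G}. Prime attributes: {A, B, G}.
B, D, E -> C, F: {B, D, E}⁺ = {B, C, D, E, F}, which is not all of the attributes, so the left side is not a superkey — BCNF is violated.
Because {C, F} are non-prime and the left side of B, D, E -> C, F is not a superkey, the relation is not in 3NF.
No proper subset of a key has a non-prime attribute in its closure, so there is no partial dependency; 2NF holds.

2NF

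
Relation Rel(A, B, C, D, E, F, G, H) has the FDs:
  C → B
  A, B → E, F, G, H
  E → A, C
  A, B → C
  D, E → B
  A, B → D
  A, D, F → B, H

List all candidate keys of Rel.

{E}⁺ = {A, B, C, D, E, F, G, H} — all of the relation — so {E} is a candidate key.
{A, B}⁺ = {A, B, C, D, E, F, G, H} — all of the relation — so {A, B} is a candidate key.
{A, C}⁺ = {A, B, C, D, E, F, G, H} — all of the relation — so {A, C} is a candidate key.
{A, D, F}⁺ = {A, B, C, D, E, F, G, H} — all of the relation — so {A, D, F} is a candidate key.
Any other superkey properly contains one of these, so there are no further candidate keys.

{A, B}, {A, C}, {A, D, F}, {E}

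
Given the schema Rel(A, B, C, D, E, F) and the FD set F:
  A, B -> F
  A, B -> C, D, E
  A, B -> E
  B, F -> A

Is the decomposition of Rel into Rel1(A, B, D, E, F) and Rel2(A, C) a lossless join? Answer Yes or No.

No

Common attributes: {A}; their closure is {A}.
Neither Rel1 nor Rel2 is contained in that closure, so the decomposition is lossy.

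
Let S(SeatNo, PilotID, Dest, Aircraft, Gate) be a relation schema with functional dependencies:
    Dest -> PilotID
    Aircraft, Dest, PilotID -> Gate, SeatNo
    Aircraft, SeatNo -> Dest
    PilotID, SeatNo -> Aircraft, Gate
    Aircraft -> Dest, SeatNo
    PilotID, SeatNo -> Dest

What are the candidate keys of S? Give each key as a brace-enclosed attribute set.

{Aircraft}, {Dest, SeatNo}, {PilotID, SeatNo}

{Aircraft} is a candidate key since {Aircraft}⁺ = {Aircraft, Dest, Gate, PilotID, SeatNo} covers every attribute.
{Dest, SeatNo} is a candidate key since {Dest, SeatNo}⁺ = {Aircraft, Dest, Gate, PilotID, SeatNo} covers every attribute.
{PilotID, SeatNo} is a candidate key since {PilotID, SeatNo}⁺ = {Aircraft, Dest, Gate, PilotID, SeatNo} covers every attribute.
These are minimal and exhaustive — every other superkey contains one of them.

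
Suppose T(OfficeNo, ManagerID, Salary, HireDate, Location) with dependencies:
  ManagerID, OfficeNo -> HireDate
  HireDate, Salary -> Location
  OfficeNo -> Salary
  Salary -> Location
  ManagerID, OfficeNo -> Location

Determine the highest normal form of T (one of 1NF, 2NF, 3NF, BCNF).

1NF

Candidate key: {ManagerID, OfficeNo}. Prime attributes: {ManagerID, OfficeNo}.
HireDate, Salary -> Location: {HireDate, Salary}⁺ = {HireDate, Location, Salary}, which is not all of the attributes, so the left side is not a superkey — BCNF is violated.
Because {Location} is non-prime and the left side of HireDate, Salary -> Location is not a superkey, the relation is not in 3NF.
The proper key subset {OfficeNo} of {ManagerID, OfficeNo} determines non-prime {Location, Salary}, so the relation is not even in 2NF.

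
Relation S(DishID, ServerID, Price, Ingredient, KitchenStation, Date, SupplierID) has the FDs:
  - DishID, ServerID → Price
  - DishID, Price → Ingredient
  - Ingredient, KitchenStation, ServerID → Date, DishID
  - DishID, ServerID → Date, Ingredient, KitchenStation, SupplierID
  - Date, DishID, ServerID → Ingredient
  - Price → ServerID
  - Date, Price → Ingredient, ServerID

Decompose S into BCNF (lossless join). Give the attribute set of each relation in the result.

{Date, DishID, KitchenStation, Price, SupplierID}; {Date, Ingredient, Price}; {Price, ServerID}

Candidate keys of the original relation: {Date, KitchenStation, Price}, {DishID, Price}, {DishID, ServerID}, {Ingredient, KitchenStation, Price}, {Ingredient, KitchenStation, ServerID}.
Within {Date, DishID, Ingredient, KitchenStation, Price, ServerID, SupplierID}: {Price}⁺ ∩ {Date, DishID, Ingredient, KitchenStation, Price, ServerID, SupplierID} = {Price, ServerID}, not the whole set, so Price → ServerID violates BCNF; decompose into {Price, ServerID} and {Date, DishID, Ingredient, KitchenStation, Price, SupplierID}.
{Price, ServerID} is in BCNF.
Within {Date, DishID, Ingredient, KitchenStation, Price, SupplierID}: {Date, Price}⁺ ∩ {Date, DishID, Ingredient, KitchenStation, Price, SupplierID} = {Date, Ingredient, Price}, not the whole set, so Date, Price → Ingredient violates BCNF; decompose into {Date, Ingredient, Price} and {Date, DishID, KitchenStation, Price, SupplierID}.
{Date, Ingredient, Price} is in BCNF.
{Date, DishID, KitchenStation, Price, SupplierID} is in BCNF.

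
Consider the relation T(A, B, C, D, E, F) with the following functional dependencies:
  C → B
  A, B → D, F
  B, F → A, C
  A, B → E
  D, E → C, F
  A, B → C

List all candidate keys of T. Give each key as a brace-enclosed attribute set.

{A, B}, {A, C}, {B, F}, {C, F}, {D, E}

{A, B} is a candidate key since {A, B}⁺ = {A, B, C, D, E, F} covers every attribute.
{A, C} is a candidate key since {A, C}⁺ = {A, B, C, D, E, F} covers every attribute.
{B, F} is a candidate key since {B, F}⁺ = {A, B, C, D, E, F} covers every attribute.
{C, F} is a candidate key since {C, F}⁺ = {A, B, C, D, E, F} covers every attribute.
{D, E} is a candidate key since {D, E}⁺ = {A, B, C, D, E, F} covers every attribute.
No proper subset of any of these is a key, and no other minimal superkey exists.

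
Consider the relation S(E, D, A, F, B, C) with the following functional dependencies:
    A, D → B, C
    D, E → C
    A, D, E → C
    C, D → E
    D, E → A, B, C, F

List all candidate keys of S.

Attributes never on any right-hand side: {D} — every candidate key must contain it.
{A, D}⁺ = {A, B, C, D, E, F}, which is every attribute, so {A, D} is a candidate key.
{C, D}⁺ = {A, B, C, D, E, F}, which is every attribute, so {C, D} is a candidate key.
{D, E}⁺ = {A, B, C, D, E, F}, which is every attribute, so {D, E} is a candidate key.
These are minimal and exhaustive — every other superkey contains one of them.

{A, D}, {C, D}, {D, E}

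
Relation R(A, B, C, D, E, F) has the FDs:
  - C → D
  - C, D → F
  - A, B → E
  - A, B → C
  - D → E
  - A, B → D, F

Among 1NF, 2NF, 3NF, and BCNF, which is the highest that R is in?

2NF

Candidate key: {A, B}. Prime attributes: {A, B}.
C → D: {C}⁺ = {C, D, E, F}, which is not all of the attributes, so the left side is not a superkey — BCNF is violated.
Because {D} is non-prime and the left side of C → D is not a superkey, the relation is not in 3NF.
No proper subset of a key has a non-prime attribute in its closure, so there is no partial dependency; 2NF holds.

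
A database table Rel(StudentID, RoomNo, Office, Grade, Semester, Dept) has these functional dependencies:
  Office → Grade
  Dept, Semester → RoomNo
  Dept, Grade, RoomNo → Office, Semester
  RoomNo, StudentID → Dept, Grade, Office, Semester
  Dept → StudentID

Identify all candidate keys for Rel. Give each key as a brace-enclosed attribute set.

Closure of {Dept, RoomNo} is {Dept, Grade, Office, RoomNo, Semester, StudentID}, the whole schema; {Dept, RoomNo} is a candidate key.
Closure of {Dept, Semester} is {Dept, Grade, Office, RoomNo, Semester, StudentID}, the whole schema; {Dept, Semester} is a candidate key.
Closure of {RoomNo, StudentID} is {Dept, Grade, Office, RoomNo, Semester, StudentID}, the whole schema; {RoomNo, StudentID} is a candidate key.
No proper subset of any of these is a key, and no other minimal superkey exists.

{Dept, RoomNo}, {Dept, Semester}, {RoomNo, StudentID}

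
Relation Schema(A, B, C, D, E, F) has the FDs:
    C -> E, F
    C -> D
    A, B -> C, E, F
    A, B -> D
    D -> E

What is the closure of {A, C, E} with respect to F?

Start with {A, C, E}.
C -> E, F applies; add {F} → now {A, C, E, F}.
C -> D applies; add {D} → now {A, C, D, E, F}.
No further FD applies.

{A, C, D, E, F}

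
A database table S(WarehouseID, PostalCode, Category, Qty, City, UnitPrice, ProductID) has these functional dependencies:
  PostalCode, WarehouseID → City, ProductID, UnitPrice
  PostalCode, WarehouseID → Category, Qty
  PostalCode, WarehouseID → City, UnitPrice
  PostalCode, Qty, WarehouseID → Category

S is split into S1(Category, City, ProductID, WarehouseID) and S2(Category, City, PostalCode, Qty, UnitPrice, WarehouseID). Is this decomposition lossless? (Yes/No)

No

S1 ∩ S2 = {Category, City, WarehouseID}; its closure under F is {Category, City, WarehouseID}.
S1 ⊄ {Category, City, WarehouseID} and S2 ⊄ {Category, City, WarehouseID}, so the split is lossy.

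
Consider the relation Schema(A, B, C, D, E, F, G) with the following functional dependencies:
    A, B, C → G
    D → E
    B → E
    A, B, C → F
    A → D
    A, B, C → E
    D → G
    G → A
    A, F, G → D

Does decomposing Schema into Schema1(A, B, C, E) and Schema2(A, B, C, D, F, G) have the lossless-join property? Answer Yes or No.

Common attributes: {A, B, C}; their closure is {A, B, C, D, E, F, G}.
Since Schema1 ⊆ {A, B, C, D, E, F, G}, the intersection is a superkey of Schema1; the decomposition is lossless.

Yes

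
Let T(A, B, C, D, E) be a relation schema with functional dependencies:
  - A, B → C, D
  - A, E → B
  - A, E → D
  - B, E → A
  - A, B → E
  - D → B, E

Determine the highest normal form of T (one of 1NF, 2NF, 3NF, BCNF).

BCNF

Candidate keys: {A, B}, {A, E}, {B, E}, {D}. Prime attributes: {A, B, D, E}.
Each dependency's left side is a superkey — BCNF holds.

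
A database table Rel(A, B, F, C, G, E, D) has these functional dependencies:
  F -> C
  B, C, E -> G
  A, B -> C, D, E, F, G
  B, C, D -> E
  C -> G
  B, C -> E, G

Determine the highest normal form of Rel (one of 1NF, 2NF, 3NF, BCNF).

2NF

Candidate key: {A, B}. Prime attributes: {A, B}.
F -> C: {F}⁺ = {C, F, G}, which is not all of the attributes, so the left side is not a superkey — BCNF is violated.
Because {C} is non-prime and the left side of F -> C is not a superkey, the relation is not in 3NF.
No non-prime attribute depends on a proper subset of any candidate key, so 2NF holds.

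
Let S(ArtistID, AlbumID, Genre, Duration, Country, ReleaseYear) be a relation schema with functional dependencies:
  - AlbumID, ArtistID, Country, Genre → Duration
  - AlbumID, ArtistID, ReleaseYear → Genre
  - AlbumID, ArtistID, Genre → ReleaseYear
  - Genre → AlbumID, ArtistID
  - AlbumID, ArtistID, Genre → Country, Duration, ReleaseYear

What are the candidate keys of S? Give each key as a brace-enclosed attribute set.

{AlbumID, ArtistID, ReleaseYear}, {Genre}

{Genre} is a candidate key since {Genre}⁺ = {AlbumID, ArtistID, Country, Duration, Genre, ReleaseYear} covers every attribute.
{AlbumID, ArtistID, ReleaseYear} is a candidate key since {AlbumID, ArtistID, ReleaseYear}⁺ = {AlbumID, ArtistID, Country, Duration, Genre, ReleaseYear} covers every attribute.
No proper subset of any of these is a key, and no other minimal superkey exists.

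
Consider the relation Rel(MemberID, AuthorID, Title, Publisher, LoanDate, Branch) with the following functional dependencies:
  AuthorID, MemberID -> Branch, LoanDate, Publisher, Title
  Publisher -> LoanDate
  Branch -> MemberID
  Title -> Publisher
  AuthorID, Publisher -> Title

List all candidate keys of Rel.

{AuthorID, Branch}, {AuthorID, MemberID}

Attributes never on any right-hand side: {AuthorID} — every candidate key must contain it.
{AuthorID, Branch}⁺ = {AuthorID, Branch, LoanDate, MemberID, Publisher, Title}, which is every attribute, so {AuthorID, Branch} is a candidate key.
{AuthorID, MemberID}⁺ = {AuthorID, Branch, LoanDate, MemberID, Publisher, Title}, which is every attribute, so {AuthorID, MemberID} is a candidate key.
These are minimal and exhaustive — every other superkey contains one of them.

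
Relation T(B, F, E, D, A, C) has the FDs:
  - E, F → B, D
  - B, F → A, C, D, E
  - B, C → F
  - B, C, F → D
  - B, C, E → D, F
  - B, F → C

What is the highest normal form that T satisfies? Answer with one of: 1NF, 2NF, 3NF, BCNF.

Candidate keys: {B, C}, {B, F}, {E, F}. Prime attributes: {B, C, E, F}.
Every FD has a superkey on the left, so the relation is in BCNF.

BCNF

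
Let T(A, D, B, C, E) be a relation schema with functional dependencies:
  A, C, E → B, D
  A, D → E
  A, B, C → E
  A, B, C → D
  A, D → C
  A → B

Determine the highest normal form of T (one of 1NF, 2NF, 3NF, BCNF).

Candidate keys: {A, C}, {A, D}. Prime attributes: {A, C, D}.
A → B breaks BCNF: {A}⁺ = {A, B}, so {A} is not a superkey.
A → B has non-prime {B} on the right and a non-superkey on the left, so 3NF fails.
The proper key subset {A} of {A, C} determines non-prime {B}, so the relation is not even in 2NF.

1NF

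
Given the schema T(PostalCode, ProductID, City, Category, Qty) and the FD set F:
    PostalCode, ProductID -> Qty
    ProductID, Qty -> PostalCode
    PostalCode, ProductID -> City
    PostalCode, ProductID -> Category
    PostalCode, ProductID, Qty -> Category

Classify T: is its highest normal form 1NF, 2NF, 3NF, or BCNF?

Candidate keys: {PostalCode, ProductID}, {ProductID, Qty}. Prime attributes: {PostalCode, ProductID, Qty}.
The left-hand side of every FD is a superkey, so BCNF is satisfied.

BCNF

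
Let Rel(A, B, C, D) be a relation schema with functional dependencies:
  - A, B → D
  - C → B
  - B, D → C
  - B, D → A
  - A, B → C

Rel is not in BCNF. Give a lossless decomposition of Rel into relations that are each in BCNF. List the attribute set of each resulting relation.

{A, C, D}; {B, C}

Candidate keys of the original relation: {A, B}, {A, C}, {B, D}, {C, D}.
Within {A, B, C, D}: {C}⁺ ∩ {A, B, C, D} = {B, C}, not the whole set, so C → B violates BCNF; decompose into {B, C} and {A, C, D}.
{B, C} is in BCNF.
{A, C, D} is in BCNF.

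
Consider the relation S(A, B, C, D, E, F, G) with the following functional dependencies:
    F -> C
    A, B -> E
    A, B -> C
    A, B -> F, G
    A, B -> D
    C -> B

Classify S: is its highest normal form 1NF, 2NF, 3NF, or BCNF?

3NF

Candidate keys: {A, B}, {A, C}, {A, F}. Prime attributes: {A, B, C, F}.
F -> C: {F}⁺ = {B, C, F}, which is not all of the attributes, so the left side is not a superkey — BCNF is violated.
Its right-hand attributes {C} are all prime, as are those of every other non-superkey FD — the relation is in 3NF.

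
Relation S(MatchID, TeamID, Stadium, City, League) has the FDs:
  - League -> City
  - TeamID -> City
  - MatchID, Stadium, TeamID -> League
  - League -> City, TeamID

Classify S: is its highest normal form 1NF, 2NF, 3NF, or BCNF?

Candidate keys: {League, MatchID, Stadium}, {MatchID, Stadium, TeamID}. Prime attributes: {League, MatchID, Stadium, TeamID}.
For League -> City we have {League}⁺ = {City, League, TeamID}; {League} is not a superkey, so BCNF fails.
League -> City determines the non-prime attribute {City} from a non-superkey — 3NF is violated.
Since {League} ⊂ {League, MatchID, Stadium} and {League}⁺ ⊇ {City} with {City} non-prime, there is a partial dependency; 2NF fails.

1NF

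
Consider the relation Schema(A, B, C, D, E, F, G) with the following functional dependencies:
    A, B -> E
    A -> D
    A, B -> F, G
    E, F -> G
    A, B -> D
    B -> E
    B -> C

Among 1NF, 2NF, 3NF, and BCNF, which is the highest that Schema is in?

Candidate key: {A, B}. Prime attributes: {A, B}.
A -> D breaks BCNF: {A}⁺ = {A, D}, so {A} is not a superkey.
A -> D has non-prime {D} on the right and a non-superkey on the left, so 3NF fails.
Since {A} ⊂ {A, B} and {A}⁺ ⊇ {D} with {D} non-prime, there is a partial dependency; 2NF fails.

1NF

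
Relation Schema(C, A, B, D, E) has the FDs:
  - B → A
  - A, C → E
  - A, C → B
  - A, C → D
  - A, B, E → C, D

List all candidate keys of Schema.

{A, C}, {B, C}, {B, E}

{A, C}⁺ = {A, B, C, D, E} — all of the relation — so {A, C} is a candidate key.
{B, C}⁺ = {A, B, C, D, E} — all of the relation — so {B, C} is a candidate key.
{B, E}⁺ = {A, B, C, D, E} — all of the relation — so {B, E} is a candidate key.
No proper subset of any of these is a key, and no other minimal superkey exists.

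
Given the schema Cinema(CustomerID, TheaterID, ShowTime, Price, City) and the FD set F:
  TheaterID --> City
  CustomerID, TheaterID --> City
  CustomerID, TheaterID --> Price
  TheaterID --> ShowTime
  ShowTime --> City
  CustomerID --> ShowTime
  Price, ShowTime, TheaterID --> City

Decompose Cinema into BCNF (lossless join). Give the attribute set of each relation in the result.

Candidate key of the original relation: {CustomerID, TheaterID}.
In {City, CustomerID, Price, ShowTime, TheaterID}, {TheaterID} is not a superkey ({TheaterID}⁺ restricted to this set is {City, ShowTime, TheaterID}), so split on TheaterID --> City, ShowTime into {City, ShowTime, TheaterID} and {CustomerID, Price, TheaterID}.
In {City, ShowTime, TheaterID}, {ShowTime} is not a superkey ({ShowTime}⁺ restricted to this set is {City, ShowTime}), so split on ShowTime --> City into {City, ShowTime} and {ShowTime, TheaterID}.
{City, ShowTime}: every determinant is a superkey — BCNF.
{ShowTime, TheaterID}: every determinant is a superkey — BCNF.
{CustomerID, Price, TheaterID}: every determinant is a superkey — BCNF.

{City, ShowTime}; {CustomerID, Price, TheaterID}; {ShowTime, TheaterID}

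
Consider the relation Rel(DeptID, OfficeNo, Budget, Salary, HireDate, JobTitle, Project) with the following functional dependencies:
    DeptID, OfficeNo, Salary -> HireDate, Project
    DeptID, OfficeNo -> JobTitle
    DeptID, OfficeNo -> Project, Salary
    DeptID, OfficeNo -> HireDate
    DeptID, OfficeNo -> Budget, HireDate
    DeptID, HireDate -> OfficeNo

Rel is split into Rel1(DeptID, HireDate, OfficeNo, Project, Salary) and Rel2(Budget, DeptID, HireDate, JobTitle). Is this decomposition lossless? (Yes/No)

Common attributes: {DeptID, HireDate}; their closure is {Budget, DeptID, HireDate, JobTitle, OfficeNo, Project, Salary}.
Since Rel1 ⊆ {Budget, DeptID, HireDate, JobTitle, OfficeNo, Project, Salary}, the intersection is a superkey of Rel1; the decomposition is lossless.

Yes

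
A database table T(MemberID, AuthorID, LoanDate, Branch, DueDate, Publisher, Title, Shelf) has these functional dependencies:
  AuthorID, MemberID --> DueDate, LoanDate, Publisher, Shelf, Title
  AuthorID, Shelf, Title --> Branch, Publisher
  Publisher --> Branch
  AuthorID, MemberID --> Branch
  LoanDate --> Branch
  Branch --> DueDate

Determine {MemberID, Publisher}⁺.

{Branch, DueDate, MemberID, Publisher}

Start with {MemberID, Publisher}.
Publisher --> Branch applies; add {Branch} → now {Branch, MemberID, Publisher}.
Branch --> DueDate applies; add {DueDate} → now {Branch, DueDate, MemberID, Publisher}.
No further FD applies.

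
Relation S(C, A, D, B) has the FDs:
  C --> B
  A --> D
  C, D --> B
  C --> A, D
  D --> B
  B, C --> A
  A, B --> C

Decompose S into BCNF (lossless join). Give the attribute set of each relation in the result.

{A, C, D}; {B, D}

Candidate keys of the original relation: {A}, {C}.
Within {A, B, C, D}: {D}⁺ ∩ {A, B, C, D} = {B, D}, not the whole set, so D --> B violates BCNF; decompose into {B, D} and {A, C, D}.
{B, D} is in BCNF.
{A, C, D} is in BCNF.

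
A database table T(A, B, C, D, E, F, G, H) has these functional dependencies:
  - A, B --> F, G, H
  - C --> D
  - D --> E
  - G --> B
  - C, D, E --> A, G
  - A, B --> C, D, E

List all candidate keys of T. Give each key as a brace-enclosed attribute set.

{A, B}, {A, G}, {C}

Closure of {C} is {A, B, C, D, E, F, G, H}, the whole schema; {C} is a candidate key.
Closure of {A, B} is {A, B, C, D, E, F, G, H}, the whole schema; {A, B} is a candidate key.
Closure of {A, G} is {A, B, C, D, E, F, G, H}, the whole schema; {A, G} is a candidate key.
Any other superkey properly contains one of these, so there are no further candidate keys.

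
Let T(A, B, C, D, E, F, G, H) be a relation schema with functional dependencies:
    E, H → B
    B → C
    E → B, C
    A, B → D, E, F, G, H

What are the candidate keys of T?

{A, B}, {A, E}

No FD produces {A}, so it must be in every candidate key.
{A, B}⁺ = {A, B, C, D, E, F, G, H} — all of the relation — so {A, B} is a candidate key.
{A, E}⁺ = {A, B, C, D, E, F, G, H} — all of the relation — so {A, E} is a candidate key.
Any other superkey properly contains one of these, so there are no further candidate keys.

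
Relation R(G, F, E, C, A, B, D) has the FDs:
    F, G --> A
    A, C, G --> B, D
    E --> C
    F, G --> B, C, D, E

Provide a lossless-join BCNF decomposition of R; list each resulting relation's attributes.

Candidate key of the original relation: {F, G}.
Within {A, B, C, D, E, F, G}: {A, C, G}⁺ ∩ {A, B, C, D, E, F, G} = {A, B, C, D, G}, not the whole set, so A, C, G --> B, D violates BCNF; decompose into {A, B, C, D, G} and {A, C, E, F, G}.
{A, B, C, D, G} has no BCNF violation.
Within {A, C, E, F, G}: {E}⁺ ∩ {A, C, E, F, G} = {C, E}, not the whole set, so E --> C violates BCNF; decompose into {C, E} and {A, E, F, G}.
{C, E} has no BCNF violation.
{A, E, F, G} has no BCNF violation.

{A, B, C, D, G}; {A, E, F, G}; {C, E}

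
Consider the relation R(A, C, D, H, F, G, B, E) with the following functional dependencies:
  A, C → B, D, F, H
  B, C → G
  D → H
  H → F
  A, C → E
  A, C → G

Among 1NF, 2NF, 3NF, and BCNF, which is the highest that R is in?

2NF

Candidate key: {A, C}. Prime attributes: {A, C}.
B, C → G breaks BCNF: {B, C}⁺ = {B, C, G}, so {B, C} is not a superkey.
B, C → G determines the non-prime attribute {G} from a non-superkey — 3NF is violated.
Checking every proper subset of each key, none determines a non-prime attribute — 2NF is satisfied.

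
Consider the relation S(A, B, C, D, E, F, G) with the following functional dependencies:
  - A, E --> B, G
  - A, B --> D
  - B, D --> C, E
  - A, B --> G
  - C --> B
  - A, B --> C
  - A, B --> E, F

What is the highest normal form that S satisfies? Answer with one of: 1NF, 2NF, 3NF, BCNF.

3NF

Candidate keys: {A, B}, {A, C}, {A, E}. Prime attributes: {A, B, C, E}.
B, D --> C, E: {B, D}⁺ = {B, C, D, E}, which is not all of the attributes, so the left side is not a superkey — BCNF is violated.
But every attribute on its right side ({C, E}) is prime, and the same holds for every other non-superkey FD, so 3NF still holds.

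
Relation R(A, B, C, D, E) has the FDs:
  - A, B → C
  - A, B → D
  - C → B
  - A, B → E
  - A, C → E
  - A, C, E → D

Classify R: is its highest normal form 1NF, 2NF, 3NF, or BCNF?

3NF

Candidate keys: {A, B}, {A, C}. Prime attributes: {A, B, C}.
C → B: {C}⁺ = {B, C}, which is not all of the attributes, so the left side is not a superkey — BCNF is violated.
But every attribute on its right side ({B}) is prime, and the same holds for every other non-superkey FD, so 3NF still holds.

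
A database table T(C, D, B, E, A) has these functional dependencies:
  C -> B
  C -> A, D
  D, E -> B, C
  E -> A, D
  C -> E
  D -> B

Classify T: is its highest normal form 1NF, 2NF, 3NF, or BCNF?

Candidate keys: {C}, {E}. Prime attributes: {C, E}.
D -> B breaks BCNF: {D}⁺ = {B, D}, so {D} is not a superkey.
Because {B} is non-prime and the left side of D -> B is not a superkey, the relation is not in 3NF.
All keys have size 1, which rules out partial dependencies — 2NF is satisfied.

2NF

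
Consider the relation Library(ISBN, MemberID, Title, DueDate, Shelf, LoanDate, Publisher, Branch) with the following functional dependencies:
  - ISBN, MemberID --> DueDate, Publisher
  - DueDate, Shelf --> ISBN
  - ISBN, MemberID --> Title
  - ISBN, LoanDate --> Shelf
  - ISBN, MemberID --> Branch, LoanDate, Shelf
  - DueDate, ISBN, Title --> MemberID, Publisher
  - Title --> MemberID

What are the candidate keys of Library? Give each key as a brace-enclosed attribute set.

{ISBN, MemberID}⁺ = {Branch, DueDate, ISBN, LoanDate, MemberID, Publisher, Shelf, Title} — all of the relation — so {ISBN, MemberID} is a candidate key.
{ISBN, Title}⁺ = {Branch, DueDate, ISBN, LoanDate, MemberID, Publisher, Shelf, Title} — all of the relation — so {ISBN, Title} is a candidate key.
{DueDate, MemberID, Shelf}⁺ = {Branch, DueDate, ISBN, LoanDate, MemberID, Publisher, Shelf, Title} — all of the relation — so {DueDate, MemberID, Shelf} is a candidate key.
{DueDate, Shelf, Title}⁺ = {Branch, DueDate, ISBN, LoanDate, MemberID, Publisher, Shelf, Title} — all of the relation — so {DueDate, Shelf, Title} is a candidate key.
No proper subset of any of these is a key, and no other minimal superkey exists.

{DueDate, MemberID, Shelf}, {DueDate, Shelf, Title}, {ISBN, MemberID}, {ISBN, Title}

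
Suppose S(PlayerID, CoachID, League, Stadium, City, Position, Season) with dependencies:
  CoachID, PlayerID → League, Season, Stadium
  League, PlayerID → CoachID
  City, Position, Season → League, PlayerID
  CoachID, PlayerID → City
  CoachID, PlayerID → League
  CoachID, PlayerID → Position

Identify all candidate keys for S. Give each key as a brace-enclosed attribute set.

{CoachID, PlayerID}⁺ = {City, CoachID, League, PlayerID, Position, Season, Stadium} — all of the relation — so {CoachID, PlayerID} is a candidate key.
{League, PlayerID}⁺ = {City, CoachID, League, PlayerID, Position, Season, Stadium} — all of the relation — so {League, PlayerID} is a candidate key.
{City, Position, Season}⁺ = {City, CoachID, League, PlayerID, Position, Season, Stadium} — all of the relation — so {City, Position, Season} is a candidate key.
No proper subset of any of these is a key, and no other minimal superkey exists.

{City, Position, Season}, {CoachID, PlayerID}, {League, PlayerID}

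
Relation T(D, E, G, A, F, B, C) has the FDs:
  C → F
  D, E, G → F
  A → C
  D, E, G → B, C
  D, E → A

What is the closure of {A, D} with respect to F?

{A, C, D, F}

Start with {A, D}.
A → C applies; add {C} → now {A, C, D}.
C → F applies; add {F} → now {A, C, D, F}.
No further FD applies.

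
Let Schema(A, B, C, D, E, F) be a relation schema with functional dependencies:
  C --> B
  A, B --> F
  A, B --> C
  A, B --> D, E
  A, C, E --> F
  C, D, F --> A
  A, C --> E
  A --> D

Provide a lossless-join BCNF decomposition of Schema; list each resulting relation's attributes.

{A, C, E, F}; {A, D}; {B, C}

Candidate keys of the original relation: {A, B}, {A, C}, {C, D, F}.
{A, B, C, D, E, F}: {C} determines {B, C} here but is not a superkey — split on C --> B, giving {B, C} and {A, C, D, E, F}.
{B, C} is in BCNF.
{A, C, D, E, F}: {A} determines {A, D} here but is not a superkey — split on A --> D, giving {A, D} and {A, C, E, F}.
{A, D} is in BCNF.
{A, C, E, F} is in BCNF.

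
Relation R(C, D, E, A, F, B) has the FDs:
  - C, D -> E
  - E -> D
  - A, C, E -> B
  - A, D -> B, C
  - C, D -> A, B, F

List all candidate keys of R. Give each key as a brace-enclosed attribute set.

{A, D}⁺ = {A, B, C, D, E, F}, which is every attribute, so {A, D} is a candidate key.
{A, E}⁺ = {A, B, C, D, E, F}, which is every attribute, so {A, E} is a candidate key.
{C, D}⁺ = {A, B, C, D, E, F}, which is every attribute, so {C, D} is a candidate key.
{C, E}⁺ = {A, B, C, D, E, F}, which is every attribute, so {C, E} is a candidate key.
No proper subset of any of these is a key, and no other minimal superkey exists.

{A, D}, {A, E}, {C, D}, {C, E}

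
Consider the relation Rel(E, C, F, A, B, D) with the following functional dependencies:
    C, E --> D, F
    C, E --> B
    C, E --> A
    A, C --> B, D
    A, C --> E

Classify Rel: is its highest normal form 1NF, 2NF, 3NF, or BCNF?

BCNF

Candidate keys: {A, C}, {C, E}. Prime attributes: {A, C, E}.
Each dependency's left side is a superkey — BCNF holds.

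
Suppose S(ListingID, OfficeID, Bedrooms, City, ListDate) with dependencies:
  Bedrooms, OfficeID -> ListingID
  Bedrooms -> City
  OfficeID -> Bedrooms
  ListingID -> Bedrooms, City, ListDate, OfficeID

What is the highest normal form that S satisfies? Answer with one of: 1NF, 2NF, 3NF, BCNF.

Candidate keys: {ListingID}, {OfficeID}. Prime attributes: {ListingID, OfficeID}.
Bedrooms -> City: {Bedrooms}⁺ = {Bedrooms, City}, which is not all of the attributes, so the left side is not a superkey — BCNF is violated.
Bedrooms -> City has non-prime {City} on the right and a non-superkey on the left, so 3NF fails.
With only single-attribute keys there can be no partial dependency, so 2NF holds.

2NF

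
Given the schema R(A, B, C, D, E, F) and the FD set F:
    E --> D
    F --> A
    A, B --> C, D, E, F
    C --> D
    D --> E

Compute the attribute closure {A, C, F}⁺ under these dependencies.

Start with {A, C, F}.
C --> D applies; add {D} → now {A, C, D, F}.
D --> E applies; add {E} → now {A, C, D, E, F}.
No further FD applies.

{A, C, D, E, F}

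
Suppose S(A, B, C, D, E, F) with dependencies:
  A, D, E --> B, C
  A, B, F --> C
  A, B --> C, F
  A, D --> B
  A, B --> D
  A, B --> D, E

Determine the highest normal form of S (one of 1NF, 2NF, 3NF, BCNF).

Candidate keys: {A, B}, {A, D}. Prime attributes: {A, B, D}.
Every FD has a superkey on the left, so the relation is in BCNF.

BCNF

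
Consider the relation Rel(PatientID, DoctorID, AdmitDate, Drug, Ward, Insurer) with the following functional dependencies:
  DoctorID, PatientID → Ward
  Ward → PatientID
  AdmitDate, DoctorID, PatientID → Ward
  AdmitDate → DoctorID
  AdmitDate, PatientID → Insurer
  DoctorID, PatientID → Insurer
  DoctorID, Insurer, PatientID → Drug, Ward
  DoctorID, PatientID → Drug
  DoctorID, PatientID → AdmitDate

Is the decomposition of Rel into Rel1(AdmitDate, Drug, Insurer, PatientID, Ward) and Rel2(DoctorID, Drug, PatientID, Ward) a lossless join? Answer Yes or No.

No

The shared attributes are {Drug, PatientID, Ward} and {Drug, PatientID, Ward}⁺ = {Drug, PatientID, Ward}.
Neither Rel1 nor Rel2 is contained in that closure, so the decomposition is lossy.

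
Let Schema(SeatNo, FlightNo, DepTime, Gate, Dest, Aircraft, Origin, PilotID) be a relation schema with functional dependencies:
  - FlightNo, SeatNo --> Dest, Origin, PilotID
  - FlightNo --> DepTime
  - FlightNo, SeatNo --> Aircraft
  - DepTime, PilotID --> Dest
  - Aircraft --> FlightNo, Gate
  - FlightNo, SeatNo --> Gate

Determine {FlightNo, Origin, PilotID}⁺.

Start with {FlightNo, Origin, PilotID}.
FlightNo --> DepTime applies; add {DepTime} → now {DepTime, FlightNo, Origin, PilotID}.
DepTime, PilotID --> Dest applies; add {Dest} → now {DepTime, Dest, FlightNo, Origin, PilotID}.
No further FD applies.

{DepTime, Dest, FlightNo, Origin, PilotID}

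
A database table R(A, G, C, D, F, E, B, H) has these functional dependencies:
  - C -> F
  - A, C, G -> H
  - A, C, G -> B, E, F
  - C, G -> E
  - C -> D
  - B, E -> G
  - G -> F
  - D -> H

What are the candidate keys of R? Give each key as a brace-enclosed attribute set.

{A, B, C, E}, {A, C, G}

Attributes never on any right-hand side: {A, C} — every candidate key must contain all of them.
Closure of {A, C, G} is {A, B, C, D, E, F, G, H}, the whole schema; {A, C, G} is a candidate key.
Closure of {A, B, C, E} is {A, B, C, D, E, F, G, H}, the whole schema; {A, B, C, E} is a candidate key.
These are minimal and exhaustive — every other superkey contains one of them.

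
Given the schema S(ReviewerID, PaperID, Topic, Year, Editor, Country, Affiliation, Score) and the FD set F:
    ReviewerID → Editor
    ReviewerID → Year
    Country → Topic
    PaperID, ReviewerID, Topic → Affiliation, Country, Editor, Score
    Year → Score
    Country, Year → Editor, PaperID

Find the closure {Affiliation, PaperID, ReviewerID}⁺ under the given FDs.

Start with {Affiliation, PaperID, ReviewerID}.
ReviewerID → Editor applies; add {Editor} → now {Affiliation, Editor, PaperID, ReviewerID}.
ReviewerID → Year applies; add {Year} → now {Affiliation, Editor, PaperID, ReviewerID, Year}.
Year → Score applies; add {Score} → now {Affiliation, Editor, PaperID, ReviewerID, Score, Year}.
No further FD applies.

{Affiliation, Editor, PaperID, ReviewerID, Score, Year}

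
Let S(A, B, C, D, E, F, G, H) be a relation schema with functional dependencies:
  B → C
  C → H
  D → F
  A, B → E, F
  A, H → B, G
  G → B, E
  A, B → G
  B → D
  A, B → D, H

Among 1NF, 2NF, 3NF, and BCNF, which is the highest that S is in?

Candidate keys: {A, B}, {A, C}, {A, G}, {A, H}. Prime attributes: {A, B, C, G, H}.
For B → C we have {B}⁺ = {B, C, D, F, H}; {B} is not a superkey, so BCNF fails.
D → F determines the non-prime attribute {F} from a non-superkey — 3NF is violated.
The proper key subset {B} of {A, B} determines non-prime {D, F}, so the relation is not even in 2NF.

1NF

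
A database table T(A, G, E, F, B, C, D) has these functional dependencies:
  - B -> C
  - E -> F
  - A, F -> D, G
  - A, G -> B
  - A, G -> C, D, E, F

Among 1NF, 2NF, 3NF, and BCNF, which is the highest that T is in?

Candidate keys: {A, E}, {A, F}, {A, G}. Prime attributes: {A, E, F, G}.
B -> C: {B}⁺ = {B, C}, which is not all of the attributes, so the left side is not a superkey — BCNF is violated.
B -> C determines the non-prime attribute {C} from a non-superkey — 3NF is violated.
No non-prime attribute depends on a proper subset of any candidate key, so 2NF holds.

2NF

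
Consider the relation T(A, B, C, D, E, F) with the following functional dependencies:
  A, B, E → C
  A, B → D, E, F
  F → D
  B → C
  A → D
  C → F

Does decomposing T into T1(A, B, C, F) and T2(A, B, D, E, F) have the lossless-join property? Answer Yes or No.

Yes

T1 ∩ T2 = {A, B, F}; its closure under F is {A, B, C, D, E, F}.
Since T1 ⊆ {A, B, C, D, E, F}, the intersection is a superkey of T1; the decomposition is lossless.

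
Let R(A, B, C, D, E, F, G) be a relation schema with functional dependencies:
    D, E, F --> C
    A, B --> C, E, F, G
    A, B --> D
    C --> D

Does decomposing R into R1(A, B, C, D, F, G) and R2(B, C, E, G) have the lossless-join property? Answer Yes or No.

R1 ∩ R2 = {B, C, G}; its closure under F is {B, C, D, G}.
The closure covers neither R1 nor R2 entirely; the join is not lossless.

No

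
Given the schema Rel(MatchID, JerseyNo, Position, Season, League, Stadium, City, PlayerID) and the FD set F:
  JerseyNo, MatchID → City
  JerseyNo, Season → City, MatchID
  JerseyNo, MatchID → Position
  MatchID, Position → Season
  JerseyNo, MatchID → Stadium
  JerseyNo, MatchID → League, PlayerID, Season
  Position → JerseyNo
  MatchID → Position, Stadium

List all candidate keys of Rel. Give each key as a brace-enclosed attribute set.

{JerseyNo, Season}, {MatchID}, {Position, Season}

{MatchID}⁺ = {City, JerseyNo, League, MatchID, PlayerID, Position, Season, Stadium}, which is every attribute, so {MatchID} is a candidate key.
{JerseyNo, Season}⁺ = {City, JerseyNo, League, MatchID, PlayerID, Position, Season, Stadium}, which is every attribute, so {JerseyNo, Season} is a candidate key.
{Position, Season}⁺ = {City, JerseyNo, League, MatchID, PlayerID, Position, Season, Stadium}, which is every attribute, so {Position, Season} is a candidate key.
These are minimal and exhaustive — every other superkey contains one of them.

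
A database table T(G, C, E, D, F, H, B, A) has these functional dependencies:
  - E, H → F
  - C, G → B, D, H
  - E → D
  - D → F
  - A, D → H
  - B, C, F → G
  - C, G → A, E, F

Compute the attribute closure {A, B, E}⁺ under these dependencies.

{A, B, D, E, F, H}

Start with {A, B, E}.
E → D applies; add {D} → now {A, B, D, E}.
D → F applies; add {F} → now {A, B, D, E, F}.
A, D → H applies; add {H} → now {A, B, D, E, F, H}.
No further FD applies.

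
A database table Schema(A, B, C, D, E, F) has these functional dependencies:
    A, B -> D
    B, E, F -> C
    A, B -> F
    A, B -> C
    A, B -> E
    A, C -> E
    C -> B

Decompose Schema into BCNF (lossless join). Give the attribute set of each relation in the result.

{A, B, D, E, F}; {B, C}; {C, E, F}

Candidate keys of the original relation: {A, B}, {A, C}.
{A, B, C, D, E, F}: {B, E, F} determines {B, C, E, F} here but is not a superkey — split on B, E, F -> C, giving {B, C, E, F} and {A, B, D, E, F}.
{B, C, E, F}: {C} determines {B, C} here but is not a superkey — split on C -> B, giving {B, C} and {C, E, F}.
{B, C} has no BCNF violation.
{C, E, F} has no BCNF violation.
{A, B, D, E, F} has no BCNF violation.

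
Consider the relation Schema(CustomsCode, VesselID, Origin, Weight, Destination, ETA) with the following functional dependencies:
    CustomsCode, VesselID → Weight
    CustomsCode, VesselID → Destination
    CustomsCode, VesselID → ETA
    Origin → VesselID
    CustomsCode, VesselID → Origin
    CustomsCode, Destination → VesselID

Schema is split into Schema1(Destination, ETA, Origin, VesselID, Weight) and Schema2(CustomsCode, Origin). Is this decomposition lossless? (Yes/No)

Common attributes: {Origin}; their closure is {Origin, VesselID}.
Neither Schema1 nor Schema2 is contained in that closure, so the decomposition is lossy.

No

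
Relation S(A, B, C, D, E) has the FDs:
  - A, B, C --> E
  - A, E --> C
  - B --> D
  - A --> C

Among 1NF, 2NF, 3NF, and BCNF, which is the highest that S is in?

Candidate key: {A, B}. Prime attributes: {A, B}.
A, E --> C: {A, E}⁺ = {A, C, E}, which is not all of the attributes, so the left side is not a superkey — BCNF is violated.
A, E --> C has non-prime {C} on the right and a non-superkey on the left, so 3NF fails.
The proper key subset {A} of {A, B} determines non-prime {C}, so the relation is not even in 2NF.

1NF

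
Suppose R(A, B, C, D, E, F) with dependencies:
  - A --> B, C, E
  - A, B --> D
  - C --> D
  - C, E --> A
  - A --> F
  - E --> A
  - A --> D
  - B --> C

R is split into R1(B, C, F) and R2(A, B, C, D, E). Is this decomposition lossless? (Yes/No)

No

The shared attributes are {B, C} and {B, C}⁺ = {B, C, D}.
R1 ⊄ {B, C, D} and R2 ⊄ {B, C, D}, so the split is lossy.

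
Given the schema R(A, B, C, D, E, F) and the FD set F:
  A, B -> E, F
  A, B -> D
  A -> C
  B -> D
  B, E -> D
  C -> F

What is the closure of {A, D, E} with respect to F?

{A, C, D, E, F}

Start with {A, D, E}.
A -> C applies; add {C} → now {A, C, D, E}.
C -> F applies; add {F} → now {A, C, D, E, F}.
No further FD applies.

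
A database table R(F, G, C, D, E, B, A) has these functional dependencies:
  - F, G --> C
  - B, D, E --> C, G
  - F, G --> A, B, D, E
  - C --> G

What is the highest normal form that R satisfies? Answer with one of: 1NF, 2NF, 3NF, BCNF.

Candidate keys: {B, D, E, F}, {C, F}, {F, G}. Prime attributes: {B, C, D, E, F, G}.
B, D, E --> C, G breaks BCNF: {B, D, E}⁺ = {B, C, D, E, G}, so {B, D, E} is not a superkey.
Its right-hand attributes {C, G} are all prime, as are those of every other non-superkey FD — the relation is in 3NF.

3NF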